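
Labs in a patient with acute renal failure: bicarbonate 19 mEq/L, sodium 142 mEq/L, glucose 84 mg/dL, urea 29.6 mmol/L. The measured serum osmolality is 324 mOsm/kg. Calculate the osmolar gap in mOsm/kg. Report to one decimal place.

Calculated osmolality = 2·Na + glucose/18 + urea
= 2·142 + 84/18 + 29.6
= 284 + 4.67 + 29.60
= 318.27 mOsm/kg ≈ 318.3 mOsm/kg
Osmolar gap = measured − calculated = 324 − 318.3 = 5.7 mOsm/kg

5.7 mOsm/kg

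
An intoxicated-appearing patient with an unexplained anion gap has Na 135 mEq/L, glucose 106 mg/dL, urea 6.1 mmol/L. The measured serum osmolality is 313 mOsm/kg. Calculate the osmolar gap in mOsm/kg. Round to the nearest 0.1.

Calculated osmolality = 2·Na + glucose/18 + urea
= 2·135 + 106/18 + 6.1
= 270 + 5.89 + 6.10
= 281.99 mOsm/kg ≈ 282.0 mOsm/kg
Osmolar gap = measured − calculated = 313 − 282.0 = 31.0 mOsm/kg

31.0 mOsm/kg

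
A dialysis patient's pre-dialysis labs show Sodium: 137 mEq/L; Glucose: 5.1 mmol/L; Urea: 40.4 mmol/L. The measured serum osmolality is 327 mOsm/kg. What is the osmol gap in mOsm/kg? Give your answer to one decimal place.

7.5 mOsm/kg

Calculated osmolality = 2·Na + glucose + urea
= 2·137 + 5.1 + 40.4
= 274 + 5.10 + 40.40
= 319.5 mOsm/kg ≈ 319.5 mOsm/kg
Osmolar gap = measured − calculated = 327 − 319.5 = 7.5 mOsm/kg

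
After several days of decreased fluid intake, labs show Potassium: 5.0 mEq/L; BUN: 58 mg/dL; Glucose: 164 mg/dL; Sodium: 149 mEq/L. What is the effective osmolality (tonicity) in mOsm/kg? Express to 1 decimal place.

Effective osmolality excludes urea (freely permeant across cell membranes):
2·Na + glucose/18
= 2·149 + 164/18
= 298 + 9.11
= 307.11 mOsm/kg

307.1 mOsm/kg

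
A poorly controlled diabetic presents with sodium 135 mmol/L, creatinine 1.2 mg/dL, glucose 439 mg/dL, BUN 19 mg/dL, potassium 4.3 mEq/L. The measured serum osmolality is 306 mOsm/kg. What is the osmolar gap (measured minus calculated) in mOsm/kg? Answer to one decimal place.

Calculated osmolality = 2·Na + glucose/18 + BUN/2.8
= 2·135 + 439/18 + 19/2.8
= 270 + 24.39 + 6.79
= 301.18 mOsm/kg ≈ 301.2 mOsm/kg
Osmolar gap = measured − calculated = 306 − 301.2 = 4.8 mOsm/kg

4.8 mOsm/kg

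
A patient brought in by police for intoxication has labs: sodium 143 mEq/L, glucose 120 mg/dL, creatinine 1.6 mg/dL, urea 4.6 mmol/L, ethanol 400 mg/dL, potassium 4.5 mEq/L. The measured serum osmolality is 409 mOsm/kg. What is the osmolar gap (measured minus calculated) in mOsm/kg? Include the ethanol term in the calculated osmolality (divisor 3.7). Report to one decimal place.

Calculated osmolality = 2·Na + glucose/18 + urea + ethanol/3.7
= 2·143 + 120/18 + 4.6 + 400/3.7
= 286 + 6.67 + 4.60 + 108.11
= 405.38 mOsm/kg ≈ 405.4 mOsm/kg
Osmolar gap = measured − calculated = 409 − 405.4 = 3.6 mOsm/kg

3.6 mOsm/kg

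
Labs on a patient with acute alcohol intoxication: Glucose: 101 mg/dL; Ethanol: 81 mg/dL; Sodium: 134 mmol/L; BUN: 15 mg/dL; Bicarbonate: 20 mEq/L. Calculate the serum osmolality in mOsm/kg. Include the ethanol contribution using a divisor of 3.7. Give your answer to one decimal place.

300.9 mOsm/kg

Calculated osmolality = 2·Na + glucose/18 + BUN/2.8 + ethanol/3.7
= 2·134 + 101/18 + 15/2.8 + 81/3.7
= 268 + 5.61 + 5.36 + 21.89
= 300.86 mOsm/kg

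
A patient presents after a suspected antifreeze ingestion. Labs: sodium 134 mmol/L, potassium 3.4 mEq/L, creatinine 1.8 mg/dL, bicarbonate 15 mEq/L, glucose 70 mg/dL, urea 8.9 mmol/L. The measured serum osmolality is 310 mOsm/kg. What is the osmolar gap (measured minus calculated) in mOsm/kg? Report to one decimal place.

29.2 mOsm/kg

Calculated osmolality = 2·Na + glucose/18 + urea
= 2·134 + 70/18 + 8.9
= 268 + 3.89 + 8.90
= 280.79 mOsm/kg ≈ 280.8 mOsm/kg
Osmolar gap = measured − calculated = 310 − 280.8 = 29.2 mOsm/kg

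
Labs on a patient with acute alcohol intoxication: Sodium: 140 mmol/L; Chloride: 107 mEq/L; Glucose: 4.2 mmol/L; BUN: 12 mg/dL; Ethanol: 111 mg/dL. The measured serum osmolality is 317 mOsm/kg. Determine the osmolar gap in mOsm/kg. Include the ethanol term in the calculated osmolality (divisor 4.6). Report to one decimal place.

Calculated osmolality = 2·Na + glucose + BUN/2.8 + ethanol/4.6
= 2·140 + 4.2 + 12/2.8 + 111/4.6
= 280 + 4.20 + 4.29 + 24.13
= 312.62 mOsm/kg ≈ 312.6 mOsm/kg
Osmolar gap = measured − calculated = 317 − 312.6 = 4.4 mOsm/kg

4.4 mOsm/kg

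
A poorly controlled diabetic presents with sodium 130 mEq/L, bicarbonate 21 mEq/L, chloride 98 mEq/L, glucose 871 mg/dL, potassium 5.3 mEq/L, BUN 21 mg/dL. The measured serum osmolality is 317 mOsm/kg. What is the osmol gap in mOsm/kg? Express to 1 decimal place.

Calculated osmolality = 2·Na + glucose/18 + BUN/2.8
= 2·130 + 871/18 + 21/2.8
= 260 + 48.39 + 7.50
= 315.89 mOsm/kg ≈ 315.9 mOsm/kg
Osmolar gap = measured − calculated = 317 − 315.9 = 1.1 mOsm/kg

1.1 mOsm/kg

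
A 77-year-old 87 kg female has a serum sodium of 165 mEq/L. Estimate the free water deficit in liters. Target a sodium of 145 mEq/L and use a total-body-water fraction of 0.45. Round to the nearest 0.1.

TBW = 0.45 · 87 = 39.15 L
Free water deficit = TBW · (Na/145 − 1)
= 39.15 · (165/145 − 1)
= 39.15 · 0.1379
= 5.4 L

5.4 L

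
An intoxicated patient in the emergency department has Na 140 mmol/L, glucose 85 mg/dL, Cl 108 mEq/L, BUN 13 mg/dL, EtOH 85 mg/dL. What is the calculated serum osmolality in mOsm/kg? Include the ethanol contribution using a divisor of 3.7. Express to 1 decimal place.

Calculated osmolality = 2·Na + glucose/18 + BUN/2.8 + ethanol/3.7
= 2·140 + 85/18 + 13/2.8 + 85/3.7
= 280 + 4.72 + 4.64 + 22.97
= 312.33 mOsm/kg

312.3 mOsm/kg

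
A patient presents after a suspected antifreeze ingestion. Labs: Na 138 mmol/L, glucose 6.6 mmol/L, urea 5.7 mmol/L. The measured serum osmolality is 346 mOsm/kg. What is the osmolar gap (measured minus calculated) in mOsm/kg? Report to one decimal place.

57.7 mOsm/kg

Calculated osmolality = 2·Na + glucose + urea
= 2·138 + 6.6 + 5.7
= 276 + 6.60 + 5.70
= 288.3 mOsm/kg ≈ 288.3 mOsm/kg
Osmolar gap = measured − calculated = 346 − 288.3 = 57.7 mOsm/kg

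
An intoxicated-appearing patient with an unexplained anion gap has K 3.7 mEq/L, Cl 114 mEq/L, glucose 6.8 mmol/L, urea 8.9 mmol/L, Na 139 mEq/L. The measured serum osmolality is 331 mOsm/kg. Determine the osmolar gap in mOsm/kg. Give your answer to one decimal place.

Calculated osmolality = 2·Na + glucose + urea
= 2·139 + 6.8 + 8.9
= 278 + 6.80 + 8.90
= 293.7 mOsm/kg ≈ 293.7 mOsm/kg
Osmolar gap = measured − calculated = 331 − 293.7 = 37.3 mOsm/kg

37.3 mOsm/kg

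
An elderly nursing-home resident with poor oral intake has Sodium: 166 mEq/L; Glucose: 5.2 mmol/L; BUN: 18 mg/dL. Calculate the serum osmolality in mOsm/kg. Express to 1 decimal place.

343.6 mOsm/kg

Calculated osmolality = 2·Na + glucose + BUN/2.8
= 2·166 + 5.2 + 18/2.8
= 332 + 5.20 + 6.43
= 343.63 mOsm/kg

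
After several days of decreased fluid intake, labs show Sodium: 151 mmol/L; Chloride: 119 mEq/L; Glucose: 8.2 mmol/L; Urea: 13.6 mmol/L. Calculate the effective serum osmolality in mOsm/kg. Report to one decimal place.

Effective osmolality excludes urea (freely permeant across cell membranes):
2·Na + glucose
= 2·151 + 8.2
= 302 + 8.2
= 310.2 mOsm/kg

310.2 mOsm/kg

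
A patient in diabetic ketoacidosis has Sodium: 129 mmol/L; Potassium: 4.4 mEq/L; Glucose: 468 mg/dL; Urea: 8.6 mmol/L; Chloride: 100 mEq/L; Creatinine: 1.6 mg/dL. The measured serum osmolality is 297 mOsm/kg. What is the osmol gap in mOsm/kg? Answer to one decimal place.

Calculated osmolality = 2·Na + glucose/18 + urea
= 2·129 + 468/18 + 8.6
= 258 + 26 + 8.60
= 292.6 mOsm/kg ≈ 292.6 mOsm/kg
Osmolar gap = measured − calculated = 297 − 292.6 = 4.4 mOsm/kg

4.4 mOsm/kg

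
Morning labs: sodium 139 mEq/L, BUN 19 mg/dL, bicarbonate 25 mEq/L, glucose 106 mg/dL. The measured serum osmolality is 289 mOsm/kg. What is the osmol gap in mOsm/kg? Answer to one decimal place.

-1.7 mOsm/kg

Calculated osmolality = 2·Na + glucose/18 + BUN/2.8
= 2·139 + 106/18 + 19/2.8
= 278 + 5.89 + 6.79
= 290.68 mOsm/kg ≈ 290.7 mOsm/kg
Osmolar gap = measured − calculated = 289 − 290.7 = -1.7 mOsm/kg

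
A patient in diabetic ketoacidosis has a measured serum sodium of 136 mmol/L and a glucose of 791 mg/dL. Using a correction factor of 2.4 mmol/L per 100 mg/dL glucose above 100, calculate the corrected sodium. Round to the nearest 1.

Corrected Na = measured Na + 2.4 · (glucose − 100)/100
= 136 + 2.4 · (791 − 100)/100
= 136 + 16.6
= 152.6 mmol/L

153 mmol/L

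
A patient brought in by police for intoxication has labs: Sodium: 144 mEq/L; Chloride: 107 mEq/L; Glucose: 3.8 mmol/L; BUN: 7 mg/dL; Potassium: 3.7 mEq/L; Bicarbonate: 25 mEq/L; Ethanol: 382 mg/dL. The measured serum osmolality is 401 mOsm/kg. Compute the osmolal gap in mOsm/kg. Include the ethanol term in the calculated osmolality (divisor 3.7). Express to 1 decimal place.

Calculated osmolality = 2·Na + glucose + BUN/2.8 + ethanol/3.7
= 2·144 + 3.8 + 7/2.8 + 382/3.7
= 288 + 3.80 + 2.50 + 103.24
= 397.54 mOsm/kg ≈ 397.5 mOsm/kg
Osmolar gap = measured − calculated = 401 − 397.5 = 3.5 mOsm/kg

3.5 mOsm/kg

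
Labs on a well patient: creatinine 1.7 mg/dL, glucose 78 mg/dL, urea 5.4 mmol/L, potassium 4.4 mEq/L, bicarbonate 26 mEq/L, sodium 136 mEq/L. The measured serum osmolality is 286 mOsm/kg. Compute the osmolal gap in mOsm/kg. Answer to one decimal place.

Calculated osmolality = 2·Na + glucose/18 + urea
= 2·136 + 78/18 + 5.4
= 272 + 4.33 + 5.40
= 281.73 mOsm/kg ≈ 281.7 mOsm/kg
Osmolar gap = measured − calculated = 286 − 281.7 = 4.3 mOsm/kg

4.3 mOsm/kg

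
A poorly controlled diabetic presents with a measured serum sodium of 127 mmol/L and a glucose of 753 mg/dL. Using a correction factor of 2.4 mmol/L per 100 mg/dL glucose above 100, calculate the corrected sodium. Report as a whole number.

Corrected Na = measured Na + 2.4 · (glucose − 100)/100
= 127 + 2.4 · (753 − 100)/100
= 127 + 15.7
= 142.7 mmol/L

143 mmol/L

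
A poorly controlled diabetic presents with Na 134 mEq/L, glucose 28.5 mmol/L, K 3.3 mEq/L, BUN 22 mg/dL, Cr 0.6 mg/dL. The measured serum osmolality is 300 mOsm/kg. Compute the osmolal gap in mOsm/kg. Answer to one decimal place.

Calculated osmolality = 2·Na + glucose + BUN/2.8
= 2·134 + 28.5 + 22/2.8
= 268 + 28.50 + 7.86
= 304.36 mOsm/kg ≈ 304.4 mOsm/kg
Osmolar gap = measured − calculated = 300 − 304.4 = -4.4 mOsm/kg

-4.4 mOsm/kg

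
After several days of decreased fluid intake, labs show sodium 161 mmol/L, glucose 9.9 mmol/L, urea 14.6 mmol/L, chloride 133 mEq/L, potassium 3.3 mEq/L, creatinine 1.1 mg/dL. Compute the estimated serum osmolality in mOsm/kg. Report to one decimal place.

346.5 mOsm/kg

Calculated osmolality = 2·Na + glucose + urea
= 2·161 + 9.9 + 14.6
= 322 + 9.90 + 14.60
= 346.5 mOsm/kg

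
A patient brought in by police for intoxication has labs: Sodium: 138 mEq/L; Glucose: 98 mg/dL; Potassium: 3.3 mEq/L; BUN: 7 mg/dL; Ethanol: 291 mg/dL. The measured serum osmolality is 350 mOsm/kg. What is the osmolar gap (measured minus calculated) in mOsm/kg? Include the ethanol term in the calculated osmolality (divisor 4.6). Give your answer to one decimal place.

Calculated osmolality = 2·Na + glucose/18 + BUN/2.8 + ethanol/4.6
= 2·138 + 98/18 + 7/2.8 + 291/4.6
= 276 + 5.44 + 2.50 + 63.26
= 347.2 mOsm/kg ≈ 347.2 mOsm/kg
Osmolar gap = measured − calculated = 350 − 347.2 = 2.8 mOsm/kg

2.8 mOsm/kg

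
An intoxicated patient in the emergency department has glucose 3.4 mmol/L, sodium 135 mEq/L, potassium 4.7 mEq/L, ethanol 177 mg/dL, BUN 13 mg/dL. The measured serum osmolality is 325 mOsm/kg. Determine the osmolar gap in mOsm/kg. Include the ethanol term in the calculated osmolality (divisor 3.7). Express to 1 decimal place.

Calculated osmolality = 2·Na + glucose + BUN/2.8 + ethanol/3.7
= 2·135 + 3.4 + 13/2.8 + 177/3.7
= 270 + 3.40 + 4.64 + 47.84
= 325.88 mOsm/kg ≈ 325.9 mOsm/kg
Osmolar gap = measured − calculated = 325 − 325.9 = -0.9 mOsm/kg

-0.9 mOsm/kg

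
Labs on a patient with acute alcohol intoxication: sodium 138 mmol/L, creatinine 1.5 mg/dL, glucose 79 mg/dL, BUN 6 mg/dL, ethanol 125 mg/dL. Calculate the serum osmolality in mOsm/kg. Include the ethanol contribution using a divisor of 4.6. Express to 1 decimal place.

Calculated osmolality = 2·Na + glucose/18 + BUN/2.8 + ethanol/4.6
= 2·138 + 79/18 + 6/2.8 + 125/4.6
= 276 + 4.39 + 2.14 + 27.17
= 309.7 mOsm/kg

309.7 mOsm/kg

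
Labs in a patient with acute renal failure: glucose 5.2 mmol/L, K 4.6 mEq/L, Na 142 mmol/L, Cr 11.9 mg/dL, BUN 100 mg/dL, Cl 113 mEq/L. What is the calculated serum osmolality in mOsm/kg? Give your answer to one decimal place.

324.9 mOsm/kg

Calculated osmolality = 2·Na + glucose + BUN/2.8
= 2·142 + 5.2 + 100/2.8
= 284 + 5.20 + 35.71
= 324.91 mOsm/kg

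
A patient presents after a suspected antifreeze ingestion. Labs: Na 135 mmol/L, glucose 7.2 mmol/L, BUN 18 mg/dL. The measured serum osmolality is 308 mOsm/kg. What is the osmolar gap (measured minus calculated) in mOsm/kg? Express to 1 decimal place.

24.4 mOsm/kg

Calculated osmolality = 2·Na + glucose + BUN/2.8
= 2·135 + 7.2 + 18/2.8
= 270 + 7.20 + 6.43
= 283.63 mOsm/kg ≈ 283.6 mOsm/kg
Osmolar gap = measured − calculated = 308 − 283.6 = 24.4 mOsm/kg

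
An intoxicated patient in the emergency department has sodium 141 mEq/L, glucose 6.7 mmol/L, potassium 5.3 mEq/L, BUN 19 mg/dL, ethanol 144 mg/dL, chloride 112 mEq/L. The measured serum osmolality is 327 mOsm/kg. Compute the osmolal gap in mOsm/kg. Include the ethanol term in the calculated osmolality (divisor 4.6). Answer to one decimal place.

Calculated osmolality = 2·Na + glucose + BUN/2.8 + ethanol/4.6
= 2·141 + 6.7 + 19/2.8 + 144/4.6
= 282 + 6.70 + 6.79 + 31.30
= 326.79 mOsm/kg ≈ 326.8 mOsm/kg
Osmolar gap = measured − calculated = 327 − 326.8 = 0.2 mOsm/kg

0.2 mOsm/kg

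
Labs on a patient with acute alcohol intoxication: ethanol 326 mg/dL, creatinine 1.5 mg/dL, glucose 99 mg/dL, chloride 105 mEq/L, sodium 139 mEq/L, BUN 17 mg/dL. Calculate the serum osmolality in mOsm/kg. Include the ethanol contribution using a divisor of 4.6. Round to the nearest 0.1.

360.4 mOsm/kg

Calculated osmolality = 2·Na + glucose/18 + BUN/2.8 + ethanol/4.6
= 2·139 + 99/18 + 17/2.8 + 326/4.6
= 278 + 5.50 + 6.07 + 70.87
= 360.44 mOsm/kg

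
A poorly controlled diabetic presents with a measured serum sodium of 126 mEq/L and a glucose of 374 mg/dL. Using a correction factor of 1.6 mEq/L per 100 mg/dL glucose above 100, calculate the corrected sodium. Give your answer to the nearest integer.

130 mEq/L

Corrected Na = measured Na + 1.6 · (glucose − 100)/100
= 126 + 1.6 · (374 − 100)/100
= 126 + 4.4
= 130.4 mEq/L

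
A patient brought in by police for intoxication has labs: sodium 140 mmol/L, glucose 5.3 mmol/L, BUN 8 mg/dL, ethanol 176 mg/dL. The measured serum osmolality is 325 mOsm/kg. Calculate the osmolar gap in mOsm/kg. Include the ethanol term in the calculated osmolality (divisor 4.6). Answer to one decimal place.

-1.4 mOsm/kg

Calculated osmolality = 2·Na + glucose + BUN/2.8 + ethanol/4.6
= 2·140 + 5.3 + 8/2.8 + 176/4.6
= 280 + 5.30 + 2.86 + 38.26
= 326.42 mOsm/kg ≈ 326.4 mOsm/kg
Osmolar gap = measured − calculated = 325 − 326.4 = -1.4 mOsm/kg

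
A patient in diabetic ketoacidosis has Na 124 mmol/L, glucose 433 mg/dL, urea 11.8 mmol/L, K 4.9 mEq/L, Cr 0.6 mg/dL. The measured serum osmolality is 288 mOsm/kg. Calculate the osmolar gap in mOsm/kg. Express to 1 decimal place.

Calculated osmolality = 2·Na + glucose/18 + urea
= 2·124 + 433/18 + 11.8
= 248 + 24.06 + 11.80
= 283.86 mOsm/kg ≈ 283.9 mOsm/kg
Osmolar gap = measured − calculated = 288 − 283.9 = 4.1 mOsm/kg

4.1 mOsm/kg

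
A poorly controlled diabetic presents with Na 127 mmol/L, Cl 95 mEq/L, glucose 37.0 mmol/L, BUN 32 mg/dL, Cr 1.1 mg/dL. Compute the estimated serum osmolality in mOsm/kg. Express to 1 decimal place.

Calculated osmolality = 2·Na + glucose + BUN/2.8
= 2·127 + 37 + 32/2.8
= 254 + 37 + 11.43
= 302.43 mOsm/kg

302.4 mOsm/kg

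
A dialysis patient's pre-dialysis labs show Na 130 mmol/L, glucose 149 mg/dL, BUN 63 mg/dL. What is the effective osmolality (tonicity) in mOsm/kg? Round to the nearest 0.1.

Effective osmolality excludes urea (freely permeant across cell membranes):
2·Na + glucose/18
= 2·130 + 149/18
= 260 + 8.28
= 268.28 mOsm/kg

268.3 mOsm/kg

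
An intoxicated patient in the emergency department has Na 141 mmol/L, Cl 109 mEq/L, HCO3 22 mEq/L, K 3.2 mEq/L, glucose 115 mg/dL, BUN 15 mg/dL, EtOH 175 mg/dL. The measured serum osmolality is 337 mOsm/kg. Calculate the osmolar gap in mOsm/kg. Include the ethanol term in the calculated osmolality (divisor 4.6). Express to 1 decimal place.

Calculated osmolality = 2·Na + glucose/18 + BUN/2.8 + ethanol/4.6
= 2·141 + 115/18 + 15/2.8 + 175/4.6
= 282 + 6.39 + 5.36 + 38.04
= 331.79 mOsm/kg ≈ 331.8 mOsm/kg
Osmolar gap = measured − calculated = 337 − 331.8 = 5.2 mOsm/kg

5.2 mOsm/kg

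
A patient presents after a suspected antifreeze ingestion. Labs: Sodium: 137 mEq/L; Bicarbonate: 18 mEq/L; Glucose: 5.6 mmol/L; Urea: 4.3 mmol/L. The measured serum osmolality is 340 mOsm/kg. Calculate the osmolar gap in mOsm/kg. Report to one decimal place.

Calculated osmolality = 2·Na + glucose + urea
= 2·137 + 5.6 + 4.3
= 274 + 5.60 + 4.30
= 283.9 mOsm/kg ≈ 283.9 mOsm/kg
Osmolar gap = measured − calculated = 340 − 283.9 = 56.1 mOsm/kg

56.1 mOsm/kg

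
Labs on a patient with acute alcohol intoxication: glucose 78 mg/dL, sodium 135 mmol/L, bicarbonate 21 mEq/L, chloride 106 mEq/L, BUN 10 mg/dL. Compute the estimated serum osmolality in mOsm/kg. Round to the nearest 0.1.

277.9 mOsm/kg

Calculated osmolality = 2·Na + glucose/18 + BUN/2.8
= 2·135 + 78/18 + 10/2.8
= 270 + 4.33 + 3.57
= 277.9 mOsm/kg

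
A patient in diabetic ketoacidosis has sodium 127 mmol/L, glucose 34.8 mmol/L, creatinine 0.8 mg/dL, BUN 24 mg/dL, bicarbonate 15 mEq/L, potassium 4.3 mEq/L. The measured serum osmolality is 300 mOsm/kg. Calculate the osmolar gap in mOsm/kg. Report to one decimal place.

Calculated osmolality = 2·Na + glucose + BUN/2.8
= 2·127 + 34.8 + 24/2.8
= 254 + 34.80 + 8.57
= 297.37 mOsm/kg ≈ 297.4 mOsm/kg
Osmolar gap = measured − calculated = 300 − 297.4 = 2.6 mOsm/kg

2.6 mOsm/kg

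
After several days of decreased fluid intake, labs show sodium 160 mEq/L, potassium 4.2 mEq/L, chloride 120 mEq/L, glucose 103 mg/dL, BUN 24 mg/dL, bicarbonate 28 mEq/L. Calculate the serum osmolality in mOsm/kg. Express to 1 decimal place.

Calculated osmolality = 2·Na + glucose/18 + BUN/2.8
= 2·160 + 103/18 + 24/2.8
= 320 + 5.72 + 8.57
= 334.29 mOsm/kg

334.3 mOsm/kg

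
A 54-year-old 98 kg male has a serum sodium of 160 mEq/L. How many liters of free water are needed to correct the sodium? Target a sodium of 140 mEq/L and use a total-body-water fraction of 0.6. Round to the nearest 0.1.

TBW = 0.6 · 98 = 58.8 L
Free water deficit = TBW · (Na/140 − 1)
= 58.8 · (160/140 − 1)
= 58.8 · 0.1429
= 8.4 L

8.4 L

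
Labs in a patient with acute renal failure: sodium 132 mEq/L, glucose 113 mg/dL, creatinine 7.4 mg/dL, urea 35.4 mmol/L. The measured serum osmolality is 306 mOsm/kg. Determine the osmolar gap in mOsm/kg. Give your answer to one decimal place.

0.3 mOsm/kg

Calculated osmolality = 2·Na + glucose/18 + urea
= 2·132 + 113/18 + 35.4
= 264 + 6.28 + 35.40
= 305.68 mOsm/kg ≈ 305.7 mOsm/kg
Osmolar gap = measured − calculated = 306 − 305.7 = 0.3 mOsm/kg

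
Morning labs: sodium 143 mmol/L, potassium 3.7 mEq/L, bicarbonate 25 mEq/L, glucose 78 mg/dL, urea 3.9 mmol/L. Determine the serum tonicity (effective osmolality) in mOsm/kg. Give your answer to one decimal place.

290.3 mOsm/kg

Effective osmolality excludes urea (freely permeant across cell membranes):
2·Na + glucose/18
= 2·143 + 78/18
= 286 + 4.33
= 290.33 mOsm/kg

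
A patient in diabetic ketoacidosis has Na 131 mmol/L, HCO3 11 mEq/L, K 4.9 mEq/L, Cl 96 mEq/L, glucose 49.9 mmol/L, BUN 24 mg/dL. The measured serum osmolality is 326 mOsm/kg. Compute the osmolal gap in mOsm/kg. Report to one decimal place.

5.5 mOsm/kg

Calculated osmolality = 2·Na + glucose + BUN/2.8
= 2·131 + 49.9 + 24/2.8
= 262 + 49.90 + 8.57
= 320.47 mOsm/kg ≈ 320.5 mOsm/kg
Osmolar gap = measured − calculated = 326 − 320.5 = 5.5 mOsm/kg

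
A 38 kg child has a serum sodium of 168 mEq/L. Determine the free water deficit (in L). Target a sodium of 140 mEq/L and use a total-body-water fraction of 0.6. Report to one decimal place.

4.6 L

TBW = 0.6 · 38 = 22.8 L
Free water deficit = TBW · (Na/140 − 1)
= 22.8 · (168/140 − 1)
= 22.8 · 0.2
= 4.56 L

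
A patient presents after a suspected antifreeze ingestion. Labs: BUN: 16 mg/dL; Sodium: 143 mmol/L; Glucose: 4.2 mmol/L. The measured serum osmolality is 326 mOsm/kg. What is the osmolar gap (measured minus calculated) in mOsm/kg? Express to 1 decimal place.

30.1 mOsm/kg

Calculated osmolality = 2·Na + glucose + BUN/2.8
= 2·143 + 4.2 + 16/2.8
= 286 + 4.20 + 5.71
= 295.91 mOsm/kg ≈ 295.9 mOsm/kg
Osmolar gap = measured − calculated = 326 − 295.9 = 30.1 mOsm/kg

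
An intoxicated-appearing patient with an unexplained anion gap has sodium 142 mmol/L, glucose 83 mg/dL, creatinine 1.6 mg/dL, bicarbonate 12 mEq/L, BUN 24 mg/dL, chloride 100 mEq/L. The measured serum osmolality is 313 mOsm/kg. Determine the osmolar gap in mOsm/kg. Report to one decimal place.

Calculated osmolality = 2·Na + glucose/18 + BUN/2.8
= 2·142 + 83/18 + 24/2.8
= 284 + 4.61 + 8.57
= 297.18 mOsm/kg ≈ 297.2 mOsm/kg
Osmolar gap = measured − calculated = 313 − 297.2 = 15.8 mOsm/kg

15.8 mOsm/kg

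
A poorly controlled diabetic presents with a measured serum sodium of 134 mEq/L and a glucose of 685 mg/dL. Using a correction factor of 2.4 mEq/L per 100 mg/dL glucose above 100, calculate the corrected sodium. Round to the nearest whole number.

148 mEq/L

Corrected Na = measured Na + 2.4 · (glucose − 100)/100
= 134 + 2.4 · (685 − 100)/100
= 134 + 14
= 148 mEq/L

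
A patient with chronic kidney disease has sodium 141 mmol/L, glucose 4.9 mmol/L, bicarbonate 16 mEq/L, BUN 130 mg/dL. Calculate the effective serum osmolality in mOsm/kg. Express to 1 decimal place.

286.9 mOsm/kg

Effective osmolality excludes urea (freely permeant across cell membranes):
2·Na + glucose
= 2·141 + 4.9
= 282 + 4.9
= 286.9 mOsm/kg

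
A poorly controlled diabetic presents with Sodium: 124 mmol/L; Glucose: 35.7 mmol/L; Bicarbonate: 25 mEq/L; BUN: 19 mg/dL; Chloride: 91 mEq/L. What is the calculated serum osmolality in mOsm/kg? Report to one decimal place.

290.5 mOsm/kg

Calculated osmolality = 2·Na + glucose + BUN/2.8
= 2·124 + 35.7 + 19/2.8
= 248 + 35.70 + 6.79
= 290.49 mOsm/kg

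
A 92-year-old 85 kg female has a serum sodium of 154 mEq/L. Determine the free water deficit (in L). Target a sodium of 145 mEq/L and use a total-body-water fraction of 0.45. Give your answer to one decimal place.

TBW = 0.45 · 85 = 38.25 L
Free water deficit = TBW · (Na/145 − 1)
= 38.25 · (154/145 − 1)
= 38.25 · 0.0621
= 2.38 L

2.4 L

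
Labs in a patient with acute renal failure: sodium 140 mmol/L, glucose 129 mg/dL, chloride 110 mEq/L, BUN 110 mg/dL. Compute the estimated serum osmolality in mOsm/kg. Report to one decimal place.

326.5 mOsm/kg

Calculated osmolality = 2·Na + glucose/18 + BUN/2.8
= 2·140 + 129/18 + 110/2.8
= 280 + 7.17 + 39.29
= 326.46 mOsm/kg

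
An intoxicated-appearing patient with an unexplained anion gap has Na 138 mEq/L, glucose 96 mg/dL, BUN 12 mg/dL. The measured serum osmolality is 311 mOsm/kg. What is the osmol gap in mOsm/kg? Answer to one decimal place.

25.4 mOsm/kg

Calculated osmolality = 2·Na + glucose/18 + BUN/2.8
= 2·138 + 96/18 + 12/2.8
= 276 + 5.33 + 4.29
= 285.62 mOsm/kg ≈ 285.6 mOsm/kg
Osmolar gap = measured − calculated = 311 − 285.6 = 25.4 mOsm/kg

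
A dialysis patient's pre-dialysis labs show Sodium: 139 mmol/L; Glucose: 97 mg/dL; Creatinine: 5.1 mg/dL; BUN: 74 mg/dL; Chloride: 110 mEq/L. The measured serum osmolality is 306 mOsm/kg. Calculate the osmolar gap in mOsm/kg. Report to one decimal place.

-3.8 mOsm/kg

Calculated osmolality = 2·Na + glucose/18 + BUN/2.8
= 2·139 + 97/18 + 74/2.8
= 278 + 5.39 + 26.43
= 309.82 mOsm/kg ≈ 309.8 mOsm/kg
Osmolar gap = measured − calculated = 306 − 309.8 = -3.8 mOsm/kg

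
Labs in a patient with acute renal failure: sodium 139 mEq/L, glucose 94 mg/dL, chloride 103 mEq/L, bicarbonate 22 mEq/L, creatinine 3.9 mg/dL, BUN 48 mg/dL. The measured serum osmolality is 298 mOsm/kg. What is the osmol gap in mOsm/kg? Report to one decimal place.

-2.4 mOsm/kg

Calculated osmolality = 2·Na + glucose/18 + BUN/2.8
= 2·139 + 94/18 + 48/2.8
= 278 + 5.22 + 17.14
= 300.36 mOsm/kg ≈ 300.4 mOsm/kg
Osmolar gap = measured − calculated = 298 − 300.4 = -2.4 mOsm/kg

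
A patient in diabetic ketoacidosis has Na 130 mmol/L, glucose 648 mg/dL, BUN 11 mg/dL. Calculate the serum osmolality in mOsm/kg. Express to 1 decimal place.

Calculated osmolality = 2·Na + glucose/18 + BUN/2.8
= 2·130 + 648/18 + 11/2.8
= 260 + 36 + 3.93
= 299.93 mOsm/kg

299.9 mOsm/kg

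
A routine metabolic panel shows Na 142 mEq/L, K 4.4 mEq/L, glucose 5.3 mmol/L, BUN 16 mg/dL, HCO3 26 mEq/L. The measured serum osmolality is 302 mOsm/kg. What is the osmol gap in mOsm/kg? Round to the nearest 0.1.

7.0 mOsm/kg

Calculated osmolality = 2·Na + glucose + BUN/2.8
= 2·142 + 5.3 + 16/2.8
= 284 + 5.30 + 5.71
= 295.01 mOsm/kg ≈ 295.0 mOsm/kg
Osmolar gap = measured − calculated = 302 − 295.0 = 7.0 mOsm/kg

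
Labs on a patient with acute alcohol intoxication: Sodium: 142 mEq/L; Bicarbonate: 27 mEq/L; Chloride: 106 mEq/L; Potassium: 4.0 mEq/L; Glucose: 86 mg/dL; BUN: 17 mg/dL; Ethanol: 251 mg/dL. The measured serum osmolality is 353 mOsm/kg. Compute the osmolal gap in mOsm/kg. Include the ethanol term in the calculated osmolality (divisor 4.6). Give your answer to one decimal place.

3.6 mOsm/kg

Calculated osmolality = 2·Na + glucose/18 + BUN/2.8 + ethanol/4.6
= 2·142 + 86/18 + 17/2.8 + 251/4.6
= 284 + 4.78 + 6.07 + 54.57
= 349.42 mOsm/kg ≈ 349.4 mOsm/kg
Osmolar gap = measured − calculated = 353 − 349.4 = 3.6 mOsm/kg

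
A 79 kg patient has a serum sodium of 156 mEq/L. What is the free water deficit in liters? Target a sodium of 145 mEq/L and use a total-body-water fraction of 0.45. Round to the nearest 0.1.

TBW = 0.45 · 79 = 35.55 L
Free water deficit = TBW · (Na/145 − 1)
= 35.55 · (156/145 − 1)
= 35.55 · 0.0759
= 2.7 L

2.7 L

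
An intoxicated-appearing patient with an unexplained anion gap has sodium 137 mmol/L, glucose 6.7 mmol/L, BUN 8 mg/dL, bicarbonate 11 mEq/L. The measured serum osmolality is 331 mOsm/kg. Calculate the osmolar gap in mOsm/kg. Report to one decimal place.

47.4 mOsm/kg

Calculated osmolality = 2·Na + glucose + BUN/2.8
= 2·137 + 6.7 + 8/2.8
= 274 + 6.70 + 2.86
= 283.56 mOsm/kg ≈ 283.6 mOsm/kg
Osmolar gap = measured − calculated = 331 − 283.6 = 47.4 mOsm/kg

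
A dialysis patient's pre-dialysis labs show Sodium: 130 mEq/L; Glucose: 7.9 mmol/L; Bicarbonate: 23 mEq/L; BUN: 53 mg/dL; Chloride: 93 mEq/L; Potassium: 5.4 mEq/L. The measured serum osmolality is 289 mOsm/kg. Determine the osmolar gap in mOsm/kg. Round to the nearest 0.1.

2.2 mOsm/kg

Calculated osmolality = 2·Na + glucose + BUN/2.8
= 2·130 + 7.9 + 53/2.8
= 260 + 7.90 + 18.93
= 286.83 mOsm/kg ≈ 286.8 mOsm/kg
Osmolar gap = measured − calculated = 289 − 286.8 = 2.2 mOsm/kg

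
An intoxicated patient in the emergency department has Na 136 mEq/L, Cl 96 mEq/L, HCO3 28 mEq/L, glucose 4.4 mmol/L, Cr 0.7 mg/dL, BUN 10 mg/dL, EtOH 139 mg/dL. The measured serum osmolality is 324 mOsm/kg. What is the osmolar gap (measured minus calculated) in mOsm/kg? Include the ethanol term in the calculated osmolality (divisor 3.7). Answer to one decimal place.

Calculated osmolality = 2·Na + glucose + BUN/2.8 + ethanol/3.7
= 2·136 + 4.4 + 10/2.8 + 139/3.7
= 272 + 4.40 + 3.57 + 37.57
= 317.54 mOsm/kg ≈ 317.5 mOsm/kg
Osmolar gap = measured − calculated = 324 − 317.5 = 6.5 mOsm/kg

6.5 mOsm/kg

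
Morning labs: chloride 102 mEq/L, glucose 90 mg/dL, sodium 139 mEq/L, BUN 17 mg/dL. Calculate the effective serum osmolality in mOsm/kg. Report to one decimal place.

Effective osmolality excludes urea (freely permeant across cell membranes):
2·Na + glucose/18
= 2·139 + 90/18
= 278 + 5
= 283 mOsm/kg

283.0 mOsm/kg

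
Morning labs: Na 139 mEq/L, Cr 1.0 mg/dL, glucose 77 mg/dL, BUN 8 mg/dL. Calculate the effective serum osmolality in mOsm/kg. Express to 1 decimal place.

282.3 mOsm/kg

Effective osmolality excludes urea (freely permeant across cell membranes):
2·Na + glucose/18
= 2·139 + 77/18
= 278 + 4.28
= 282.28 mOsm/kg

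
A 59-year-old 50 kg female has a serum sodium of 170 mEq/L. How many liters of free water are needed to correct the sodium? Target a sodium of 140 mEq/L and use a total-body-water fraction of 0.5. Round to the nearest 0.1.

TBW = 0.5 · 50 = 25 L
Free water deficit = TBW · (Na/140 − 1)
= 25 · (170/140 − 1)
= 25 · 0.2143
= 5.36 L

5.4 L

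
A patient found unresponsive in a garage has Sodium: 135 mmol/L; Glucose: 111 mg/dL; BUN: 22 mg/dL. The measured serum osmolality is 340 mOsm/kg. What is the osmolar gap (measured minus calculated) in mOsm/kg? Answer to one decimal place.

56.0 mOsm/kg

Calculated osmolality = 2·Na + glucose/18 + BUN/2.8
= 2·135 + 111/18 + 22/2.8
= 270 + 6.17 + 7.86
= 284.03 mOsm/kg ≈ 284.0 mOsm/kg
Osmolar gap = measured − calculated = 340 − 284.0 = 56.0 mOsm/kg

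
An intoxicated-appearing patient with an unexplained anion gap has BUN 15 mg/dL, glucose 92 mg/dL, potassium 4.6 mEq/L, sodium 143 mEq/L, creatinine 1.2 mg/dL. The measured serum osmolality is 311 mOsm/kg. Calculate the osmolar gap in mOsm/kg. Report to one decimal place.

14.5 mOsm/kg

Calculated osmolality = 2·Na + glucose/18 + BUN/2.8
= 2·143 + 92/18 + 15/2.8
= 286 + 5.11 + 5.36
= 296.47 mOsm/kg ≈ 296.5 mOsm/kg
Osmolar gap = measured − calculated = 311 − 296.5 = 14.5 mOsm/kg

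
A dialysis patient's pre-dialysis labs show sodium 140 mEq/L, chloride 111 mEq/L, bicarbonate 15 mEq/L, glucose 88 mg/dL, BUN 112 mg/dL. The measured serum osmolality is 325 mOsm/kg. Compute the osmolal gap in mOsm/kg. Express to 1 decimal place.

Calculated osmolality = 2·Na + glucose/18 + BUN/2.8
= 2·140 + 88/18 + 112/2.8
= 280 + 4.89 + 40
= 324.89 mOsm/kg ≈ 324.9 mOsm/kg
Osmolar gap = measured − calculated = 325 − 324.9 = 0.1 mOsm/kg

0.1 mOsm/kg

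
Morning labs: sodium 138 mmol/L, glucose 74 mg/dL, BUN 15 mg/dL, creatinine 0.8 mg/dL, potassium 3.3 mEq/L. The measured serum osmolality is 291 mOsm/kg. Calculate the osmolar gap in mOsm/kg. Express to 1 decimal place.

5.5 mOsm/kg

Calculated osmolality = 2·Na + glucose/18 + BUN/2.8
= 2·138 + 74/18 + 15/2.8
= 276 + 4.11 + 5.36
= 285.47 mOsm/kg ≈ 285.5 mOsm/kg
Osmolar gap = measured − calculated = 291 − 285.5 = 5.5 mOsm/kg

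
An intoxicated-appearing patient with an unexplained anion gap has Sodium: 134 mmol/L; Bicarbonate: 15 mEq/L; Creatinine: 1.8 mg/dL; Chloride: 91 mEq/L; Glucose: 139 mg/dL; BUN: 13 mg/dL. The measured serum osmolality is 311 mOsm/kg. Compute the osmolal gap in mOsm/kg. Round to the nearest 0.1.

Calculated osmolality = 2·Na + glucose/18 + BUN/2.8
= 2·134 + 139/18 + 13/2.8
= 268 + 7.72 + 4.64
= 280.36 mOsm/kg ≈ 280.4 mOsm/kg
Osmolar gap = measured − calculated = 311 − 280.4 = 30.6 mOsm/kg

30.6 mOsm/kg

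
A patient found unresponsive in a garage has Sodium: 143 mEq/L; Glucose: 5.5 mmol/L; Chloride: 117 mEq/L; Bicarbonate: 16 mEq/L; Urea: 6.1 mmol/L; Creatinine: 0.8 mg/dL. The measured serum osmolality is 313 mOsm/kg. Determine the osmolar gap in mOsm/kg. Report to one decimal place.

Calculated osmolality = 2·Na + glucose + urea
= 2·143 + 5.5 + 6.1
= 286 + 5.50 + 6.10
= 297.6 mOsm/kg ≈ 297.6 mOsm/kg
Osmolar gap = measured − calculated = 313 − 297.6 = 15.4 mOsm/kg

15.4 mOsm/kg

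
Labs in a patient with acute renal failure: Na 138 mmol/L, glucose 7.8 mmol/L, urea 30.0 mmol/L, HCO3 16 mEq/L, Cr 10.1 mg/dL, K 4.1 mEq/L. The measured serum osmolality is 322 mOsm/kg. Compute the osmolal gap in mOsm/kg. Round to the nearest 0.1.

8.2 mOsm/kg

Calculated osmolality = 2·Na + glucose + urea
= 2·138 + 7.8 + 30
= 276 + 7.80 + 30
= 313.8 mOsm/kg ≈ 313.8 mOsm/kg
Osmolar gap = measured − calculated = 322 − 313.8 = 8.2 mOsm/kg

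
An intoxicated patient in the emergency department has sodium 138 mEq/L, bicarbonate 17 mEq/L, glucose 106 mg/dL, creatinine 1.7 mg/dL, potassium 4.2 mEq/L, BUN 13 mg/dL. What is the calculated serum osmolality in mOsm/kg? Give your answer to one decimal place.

286.5 mOsm/kg

Calculated osmolality = 2·Na + glucose/18 + BUN/2.8
= 2·138 + 106/18 + 13/2.8
= 276 + 5.89 + 4.64
= 286.53 mOsm/kg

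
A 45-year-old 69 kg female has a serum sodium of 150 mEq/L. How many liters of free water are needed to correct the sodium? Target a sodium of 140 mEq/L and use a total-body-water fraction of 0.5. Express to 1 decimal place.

TBW = 0.5 · 69 = 34.5 L
Free water deficit = TBW · (Na/140 − 1)
= 34.5 · (150/140 − 1)
= 34.5 · 0.0714
= 2.46 L

2.5 L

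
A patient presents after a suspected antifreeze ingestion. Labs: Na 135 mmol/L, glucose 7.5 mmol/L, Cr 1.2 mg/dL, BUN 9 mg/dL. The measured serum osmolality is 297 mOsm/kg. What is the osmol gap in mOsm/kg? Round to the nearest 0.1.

Calculated osmolality = 2·Na + glucose + BUN/2.8
= 2·135 + 7.5 + 9/2.8
= 270 + 7.50 + 3.21
= 280.71 mOsm/kg ≈ 280.7 mOsm/kg
Osmolar gap = measured − calculated = 297 − 280.7 = 16.3 mOsm/kg

16.3 mOsm/kg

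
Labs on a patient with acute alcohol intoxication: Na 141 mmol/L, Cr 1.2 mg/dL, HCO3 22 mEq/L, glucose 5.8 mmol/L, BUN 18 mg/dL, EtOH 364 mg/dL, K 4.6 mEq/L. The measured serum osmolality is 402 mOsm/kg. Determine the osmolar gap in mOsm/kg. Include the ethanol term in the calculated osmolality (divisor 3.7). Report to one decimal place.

9.4 mOsm/kg

Calculated osmolality = 2·Na + glucose + BUN/2.8 + ethanol/3.7
= 2·141 + 5.8 + 18/2.8 + 364/3.7
= 282 + 5.80 + 6.43 + 98.38
= 392.61 mOsm/kg ≈ 392.6 mOsm/kg
Osmolar gap = measured − calculated = 402 − 392.6 = 9.4 mOsm/kg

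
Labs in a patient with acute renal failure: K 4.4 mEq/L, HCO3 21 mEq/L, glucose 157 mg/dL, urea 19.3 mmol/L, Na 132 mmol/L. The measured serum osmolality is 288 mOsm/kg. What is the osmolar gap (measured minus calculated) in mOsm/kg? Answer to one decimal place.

Calculated osmolality = 2·Na + glucose/18 + urea
= 2·132 + 157/18 + 19.3
= 264 + 8.72 + 19.30
= 292.02 mOsm/kg ≈ 292.0 mOsm/kg
Osmolar gap = measured − calculated = 288 − 292.0 = -4.0 mOsm/kg

-4.0 mOsm/kg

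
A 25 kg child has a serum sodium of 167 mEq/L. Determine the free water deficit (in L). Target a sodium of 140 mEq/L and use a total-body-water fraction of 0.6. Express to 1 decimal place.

TBW = 0.6 · 25 = 15 L
Free water deficit = TBW · (Na/140 − 1)
= 15 · (167/140 − 1)
= 15 · 0.1929
= 2.89 L

2.9 L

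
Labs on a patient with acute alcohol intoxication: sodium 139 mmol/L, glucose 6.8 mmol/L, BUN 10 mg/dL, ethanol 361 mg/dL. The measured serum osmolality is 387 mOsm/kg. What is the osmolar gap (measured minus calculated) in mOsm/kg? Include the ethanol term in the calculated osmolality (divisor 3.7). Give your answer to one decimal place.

Calculated osmolality = 2·Na + glucose + BUN/2.8 + ethanol/3.7
= 2·139 + 6.8 + 10/2.8 + 361/3.7
= 278 + 6.80 + 3.57 + 97.57
= 385.94 mOsm/kg ≈ 385.9 mOsm/kg
Osmolar gap = measured − calculated = 387 − 385.9 = 1.1 mOsm/kg

1.1 mOsm/kg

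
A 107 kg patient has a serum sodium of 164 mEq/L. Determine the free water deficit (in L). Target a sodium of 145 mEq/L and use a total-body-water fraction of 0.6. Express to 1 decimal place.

8.4 L

TBW = 0.6 · 107 = 64.2 L
Free water deficit = TBW · (Na/145 − 1)
= 64.2 · (164/145 − 1)
= 64.2 · 0.131
= 8.41 L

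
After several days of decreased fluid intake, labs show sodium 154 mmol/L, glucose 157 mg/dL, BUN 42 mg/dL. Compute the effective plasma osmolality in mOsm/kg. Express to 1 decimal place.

Effective osmolality excludes urea (freely permeant across cell membranes):
2·Na + glucose/18
= 2·154 + 157/18
= 308 + 8.72
= 316.72 mOsm/kg

316.7 mOsm/kg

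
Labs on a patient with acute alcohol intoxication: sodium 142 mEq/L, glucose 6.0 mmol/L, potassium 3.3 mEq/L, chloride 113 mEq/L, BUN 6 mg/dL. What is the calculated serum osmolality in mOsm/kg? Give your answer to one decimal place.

292.1 mOsm/kg

Calculated osmolality = 2·Na + glucose + BUN/2.8
= 2·142 + 6 + 6/2.8
= 284 + 6 + 2.14
= 292.14 mOsm/kg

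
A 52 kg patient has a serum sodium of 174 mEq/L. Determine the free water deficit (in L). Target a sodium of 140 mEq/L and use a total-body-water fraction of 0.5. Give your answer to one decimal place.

TBW = 0.5 · 52 = 26 L
Free water deficit = TBW · (Na/140 − 1)
= 26 · (174/140 − 1)
= 26 · 0.2429
= 6.32 L

6.3 L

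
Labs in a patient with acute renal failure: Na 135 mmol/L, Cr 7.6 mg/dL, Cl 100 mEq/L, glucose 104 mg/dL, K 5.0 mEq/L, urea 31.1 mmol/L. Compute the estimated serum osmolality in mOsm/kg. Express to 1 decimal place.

306.9 mOsm/kg

Calculated osmolality = 2·Na + glucose/18 + urea
= 2·135 + 104/18 + 31.1
= 270 + 5.78 + 31.10
= 306.88 mOsm/kg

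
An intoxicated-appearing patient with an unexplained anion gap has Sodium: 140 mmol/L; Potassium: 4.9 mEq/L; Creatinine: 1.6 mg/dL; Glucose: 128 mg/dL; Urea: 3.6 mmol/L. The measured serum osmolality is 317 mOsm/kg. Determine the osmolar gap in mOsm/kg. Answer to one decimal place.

Calculated osmolality = 2·Na + glucose/18 + urea
= 2·140 + 128/18 + 3.6
= 280 + 7.11 + 3.60
= 290.71 mOsm/kg ≈ 290.7 mOsm/kg
Osmolar gap = measured − calculated = 317 − 290.7 = 26.3 mOsm/kg

26.3 mOsm/kg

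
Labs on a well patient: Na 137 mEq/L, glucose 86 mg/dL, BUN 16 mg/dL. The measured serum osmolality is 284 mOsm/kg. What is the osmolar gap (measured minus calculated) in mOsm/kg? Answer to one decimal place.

-0.5 mOsm/kg

Calculated osmolality = 2·Na + glucose/18 + BUN/2.8
= 2·137 + 86/18 + 16/2.8
= 274 + 4.78 + 5.71
= 284.49 mOsm/kg ≈ 284.5 mOsm/kg
Osmolar gap = measured − calculated = 284 − 284.5 = -0.5 mOsm/kg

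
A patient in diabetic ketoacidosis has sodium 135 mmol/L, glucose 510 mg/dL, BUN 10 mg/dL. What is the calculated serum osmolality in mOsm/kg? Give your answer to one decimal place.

Calculated osmolality = 2·Na + glucose/18 + BUN/2.8
= 2·135 + 510/18 + 10/2.8
= 270 + 28.33 + 3.57
= 301.9 mOsm/kg

301.9 mOsm/kg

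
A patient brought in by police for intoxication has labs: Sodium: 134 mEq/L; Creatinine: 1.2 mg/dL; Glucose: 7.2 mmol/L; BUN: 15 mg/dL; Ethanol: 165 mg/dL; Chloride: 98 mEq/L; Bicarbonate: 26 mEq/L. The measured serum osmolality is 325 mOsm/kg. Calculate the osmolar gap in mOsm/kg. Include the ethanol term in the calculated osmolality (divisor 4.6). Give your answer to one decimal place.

Calculated osmolality = 2·Na + glucose + BUN/2.8 + ethanol/4.6
= 2·134 + 7.2 + 15/2.8 + 165/4.6
= 268 + 7.20 + 5.36 + 35.87
= 316.43 mOsm/kg ≈ 316.4 mOsm/kg
Osmolar gap = measured − calculated = 325 − 316.4 = 8.6 mOsm/kg

8.6 mOsm/kg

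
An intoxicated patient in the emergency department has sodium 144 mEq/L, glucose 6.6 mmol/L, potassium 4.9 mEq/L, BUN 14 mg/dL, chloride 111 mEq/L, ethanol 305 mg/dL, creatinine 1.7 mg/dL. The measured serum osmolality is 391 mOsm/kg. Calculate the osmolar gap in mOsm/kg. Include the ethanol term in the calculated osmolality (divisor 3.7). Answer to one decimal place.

Calculated osmolality = 2·Na + glucose + BUN/2.8 + ethanol/3.7
= 2·144 + 6.6 + 14/2.8 + 305/3.7
= 288 + 6.60 + 5 + 82.43
= 382.03 mOsm/kg ≈ 382.0 mOsm/kg
Osmolar gap = measured − calculated = 391 − 382.0 = 9.0 mOsm/kg

9.0 mOsm/kg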